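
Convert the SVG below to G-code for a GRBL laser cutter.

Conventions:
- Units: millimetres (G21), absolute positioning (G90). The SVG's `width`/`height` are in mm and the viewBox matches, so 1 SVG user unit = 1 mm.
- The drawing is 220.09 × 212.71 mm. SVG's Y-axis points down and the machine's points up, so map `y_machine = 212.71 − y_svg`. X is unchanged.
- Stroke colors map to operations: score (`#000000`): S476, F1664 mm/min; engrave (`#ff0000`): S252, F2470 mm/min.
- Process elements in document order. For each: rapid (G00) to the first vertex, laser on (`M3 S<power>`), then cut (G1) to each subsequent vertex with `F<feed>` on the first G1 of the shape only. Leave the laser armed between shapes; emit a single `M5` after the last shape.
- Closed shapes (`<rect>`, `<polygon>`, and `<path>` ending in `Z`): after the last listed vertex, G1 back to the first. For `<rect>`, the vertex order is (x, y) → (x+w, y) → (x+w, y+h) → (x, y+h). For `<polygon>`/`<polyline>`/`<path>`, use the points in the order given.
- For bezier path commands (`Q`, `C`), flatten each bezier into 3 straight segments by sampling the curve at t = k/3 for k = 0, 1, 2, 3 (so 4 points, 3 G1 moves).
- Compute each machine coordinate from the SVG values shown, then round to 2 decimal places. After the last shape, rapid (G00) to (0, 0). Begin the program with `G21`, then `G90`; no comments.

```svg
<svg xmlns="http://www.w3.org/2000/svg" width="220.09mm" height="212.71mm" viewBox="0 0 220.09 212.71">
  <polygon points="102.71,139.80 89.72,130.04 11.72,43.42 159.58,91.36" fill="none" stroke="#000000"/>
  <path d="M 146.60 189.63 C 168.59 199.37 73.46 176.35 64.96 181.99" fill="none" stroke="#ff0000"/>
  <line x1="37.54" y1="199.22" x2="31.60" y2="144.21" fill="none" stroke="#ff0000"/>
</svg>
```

G21
G90
G00 X102.71 Y72.91
M3 S476
G1 X89.72 Y82.67 F1664
G1 X11.72 Y169.29
G1 X159.58 Y121.35
G1 X102.71 Y72.91
G00 X146.60 Y23.08
M3 S252
G1 X137.10 Y21.99 F2470
G1 X94.79 Y29.08
G1 X64.96 Y30.72
G00 X37.54 Y13.49
M3 S252
G1 X31.60 Y68.50 F2470
M5
G00 X0.00 Y0.00

viewBox `0 0 220.09 212.71` with mm width/height → 1 unit = 1 mm. Flip: y_m = 212.71 − y_svg.

**Shape 1** — `<polygon>` closed polygon, stroke `#000000` → score (S476, F1664). Machine vertices: (102.71,72.91) → (89.72,82.67) → (11.72,169.29) → (159.58,121.35) → (102.71,72.91). Closed: final G1 returns to the first vertex.

**Shape 2** — `<path>` cubic bezier, stroke `#ff0000` → engrave (S252, F2470). Control points (SVG): P0=(146.60,189.63), P1=(168.59,199.37), P2=(73.46,176.35), P3=(64.96,181.99); sampled at t=k/3. Machine vertices: (146.60,23.08) → (137.10,21.99) → (94.79,29.08) → (64.96,30.72). Open path.

**Shape 3** — `<line>` line segment, stroke `#ff0000` → engrave (S252, F2470). Machine vertices: (37.54,13.49) → (31.60,68.50). Open path.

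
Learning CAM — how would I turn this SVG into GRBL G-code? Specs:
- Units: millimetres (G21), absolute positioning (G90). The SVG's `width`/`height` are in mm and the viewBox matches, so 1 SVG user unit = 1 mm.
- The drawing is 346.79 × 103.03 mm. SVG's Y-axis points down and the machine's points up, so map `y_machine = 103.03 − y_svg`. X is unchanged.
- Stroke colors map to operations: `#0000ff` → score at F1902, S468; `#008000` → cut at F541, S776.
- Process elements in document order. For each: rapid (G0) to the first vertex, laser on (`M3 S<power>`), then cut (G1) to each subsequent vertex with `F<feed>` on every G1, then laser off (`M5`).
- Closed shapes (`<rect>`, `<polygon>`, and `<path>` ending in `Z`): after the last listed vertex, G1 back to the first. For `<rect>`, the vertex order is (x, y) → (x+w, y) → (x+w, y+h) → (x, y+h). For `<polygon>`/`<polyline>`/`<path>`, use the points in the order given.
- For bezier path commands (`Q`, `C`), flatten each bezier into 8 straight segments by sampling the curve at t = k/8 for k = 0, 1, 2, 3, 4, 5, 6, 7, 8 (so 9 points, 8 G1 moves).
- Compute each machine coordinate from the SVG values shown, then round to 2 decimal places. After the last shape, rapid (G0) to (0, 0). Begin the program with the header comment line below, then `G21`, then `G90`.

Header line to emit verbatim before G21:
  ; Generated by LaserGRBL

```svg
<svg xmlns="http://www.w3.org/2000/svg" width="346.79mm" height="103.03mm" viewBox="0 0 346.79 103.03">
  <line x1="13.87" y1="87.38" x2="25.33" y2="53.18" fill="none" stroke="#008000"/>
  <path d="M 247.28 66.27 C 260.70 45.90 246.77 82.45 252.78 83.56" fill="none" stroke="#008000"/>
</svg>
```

Since the viewBox matches the mm dimensions, user units are millimetres directly. The only transform is the Y-flip y_m = 103.03 − y_svg.

Shape 1 is a line segment drawn with `<line>`. Its stroke #008000 means cut at S776, F541. After flipping Y the toolpath is (13.87,15.65) → (25.33,49.85).

Shape 2 is a cubic bezier drawn with `<path>`. Its stroke #008000 means cut at S776, F541. After flipping Y the toolpath is (247.28,36.76) → (251.12,41.91) → (252.96,42.81) → (253.33,40.53) → (252.81,36.17) → (251.94,30.80) → (251.27,25.50) → (251.37,21.37) → (252.78,19.47).

; Generated by LaserGRBL
G21
G90
G0 X13.87 Y15.65
M3 S776
G1 X25.33 Y49.85 F541
M5
G0 X247.28 Y36.76
M3 S776
G1 X251.12 Y41.91 F541
G1 X252.96 Y42.81 F541
G1 X253.33 Y40.53 F541
G1 X252.81 Y36.17 F541
G1 X251.94 Y30.80 F541
G1 X251.27 Y25.50 F541
G1 X251.37 Y21.37 F541
G1 X252.78 Y19.47 F541
M5
G0 X0.00 Y0.00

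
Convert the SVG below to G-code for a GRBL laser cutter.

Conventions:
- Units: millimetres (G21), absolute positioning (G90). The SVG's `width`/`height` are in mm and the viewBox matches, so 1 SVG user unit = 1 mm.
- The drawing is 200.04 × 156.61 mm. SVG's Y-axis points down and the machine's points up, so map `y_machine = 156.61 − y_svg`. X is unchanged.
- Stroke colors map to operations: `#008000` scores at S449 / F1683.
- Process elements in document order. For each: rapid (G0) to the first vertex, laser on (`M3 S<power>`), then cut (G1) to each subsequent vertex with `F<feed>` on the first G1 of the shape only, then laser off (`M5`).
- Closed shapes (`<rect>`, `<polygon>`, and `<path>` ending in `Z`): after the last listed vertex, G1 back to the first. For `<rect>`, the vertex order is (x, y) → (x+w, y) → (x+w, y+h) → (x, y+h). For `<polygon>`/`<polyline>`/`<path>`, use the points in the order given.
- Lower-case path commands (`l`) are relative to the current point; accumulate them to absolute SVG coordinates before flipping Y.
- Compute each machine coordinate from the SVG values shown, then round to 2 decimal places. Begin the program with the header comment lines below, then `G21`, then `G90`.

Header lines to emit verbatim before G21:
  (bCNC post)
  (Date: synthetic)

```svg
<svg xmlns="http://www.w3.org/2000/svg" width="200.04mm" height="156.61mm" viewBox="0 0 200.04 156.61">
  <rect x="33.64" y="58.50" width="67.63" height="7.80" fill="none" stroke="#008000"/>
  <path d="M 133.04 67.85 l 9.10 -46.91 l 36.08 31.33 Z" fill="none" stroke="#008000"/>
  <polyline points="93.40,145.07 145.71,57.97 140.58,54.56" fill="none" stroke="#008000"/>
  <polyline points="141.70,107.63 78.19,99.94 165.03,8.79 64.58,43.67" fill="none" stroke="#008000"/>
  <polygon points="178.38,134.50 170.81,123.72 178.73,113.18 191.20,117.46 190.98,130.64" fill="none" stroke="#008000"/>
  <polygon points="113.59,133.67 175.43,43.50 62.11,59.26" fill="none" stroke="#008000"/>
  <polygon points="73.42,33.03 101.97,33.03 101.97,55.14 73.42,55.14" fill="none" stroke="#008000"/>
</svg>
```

(bCNC post)
(Date: synthetic)
G21
G90
G0 X33.64 Y98.11
M3 S449
G1 X101.27 Y98.11 F1683
G1 X101.27 Y90.31
G1 X33.64 Y90.31
G1 X33.64 Y98.11
M5
G0 X133.04 Y88.76
M3 S449
G1 X142.14 Y135.67 F1683
G1 X178.22 Y104.34
G1 X133.04 Y88.76
M5
G0 X93.40 Y11.54
M3 S449
G1 X145.71 Y98.64 F1683
G1 X140.58 Y102.05
M5
G0 X141.70 Y48.98
M3 S449
G1 X78.19 Y56.67 F1683
G1 X165.03 Y147.82
G1 X64.58 Y112.94
M5
G0 X178.38 Y22.11
M3 S449
G1 X170.81 Y32.89 F1683
G1 X178.73 Y43.43
G1 X191.20 Y39.15
G1 X190.98 Y25.97
G1 X178.38 Y22.11
M5
G0 X113.59 Y22.94
M3 S449
G1 X175.43 Y113.11 F1683
G1 X62.11 Y97.35
G1 X113.59 Y22.94
M5
G0 X73.42 Y123.58
M3 S449
G1 X101.97 Y123.58 F1683
G1 X101.97 Y101.47
G1 X73.42 Y101.47
G1 X73.42 Y123.58
M5

viewBox `0 0 200.04 156.61` with mm width/height → 1 unit = 1 mm. Flip: y_m = 156.61 − y_svg.

**Shape 1** — `<rect>` rectangle, stroke `#008000` → score (S449, F1683). Machine vertices: (33.64,98.11) → (101.27,98.11) → (101.27,90.31) → (33.64,90.31) → (33.64,98.11). Closed: final G1 returns to the first vertex.

**Shape 2** — `<path>` regular polygon, stroke `#008000` → score (S449, F1683). Machine vertices: (133.04,88.76) → (142.14,135.67) → (178.22,104.34) → (133.04,88.76). Closed: final G1 returns to the first vertex.

**Shape 3** — `<polyline>` open polyline, stroke `#008000` → score (S449, F1683). Machine vertices: (93.40,11.54) → (145.71,98.64) → (140.58,102.05). Open path.

**Shape 4** — `<polyline>` open polyline, stroke `#008000` → score (S449, F1683). Machine vertices: (141.70,48.98) → (78.19,56.67) → (165.03,147.82) → (64.58,112.94). Open path.

**Shape 5** — `<polygon>` regular polygon, stroke `#008000` → score (S449, F1683). Machine vertices: (178.38,22.11) → (170.81,32.89) → (178.73,43.43) → (191.20,39.15) → (190.98,25.97) → (178.38,22.11). Closed: final G1 returns to the first vertex.

**Shape 6** — `<polygon>` closed polygon, stroke `#008000` → score (S449, F1683). Machine vertices: (113.59,22.94) → (175.43,113.11) → (62.11,97.35) → (113.59,22.94). Closed: final G1 returns to the first vertex.

**Shape 7** — `<polygon>` rectangle, stroke `#008000` → score (S449, F1683). Machine vertices: (73.42,123.58) → (101.97,123.58) → (101.97,101.47) → (73.42,101.47) → (73.42,123.58). Closed: final G1 returns to the first vertex.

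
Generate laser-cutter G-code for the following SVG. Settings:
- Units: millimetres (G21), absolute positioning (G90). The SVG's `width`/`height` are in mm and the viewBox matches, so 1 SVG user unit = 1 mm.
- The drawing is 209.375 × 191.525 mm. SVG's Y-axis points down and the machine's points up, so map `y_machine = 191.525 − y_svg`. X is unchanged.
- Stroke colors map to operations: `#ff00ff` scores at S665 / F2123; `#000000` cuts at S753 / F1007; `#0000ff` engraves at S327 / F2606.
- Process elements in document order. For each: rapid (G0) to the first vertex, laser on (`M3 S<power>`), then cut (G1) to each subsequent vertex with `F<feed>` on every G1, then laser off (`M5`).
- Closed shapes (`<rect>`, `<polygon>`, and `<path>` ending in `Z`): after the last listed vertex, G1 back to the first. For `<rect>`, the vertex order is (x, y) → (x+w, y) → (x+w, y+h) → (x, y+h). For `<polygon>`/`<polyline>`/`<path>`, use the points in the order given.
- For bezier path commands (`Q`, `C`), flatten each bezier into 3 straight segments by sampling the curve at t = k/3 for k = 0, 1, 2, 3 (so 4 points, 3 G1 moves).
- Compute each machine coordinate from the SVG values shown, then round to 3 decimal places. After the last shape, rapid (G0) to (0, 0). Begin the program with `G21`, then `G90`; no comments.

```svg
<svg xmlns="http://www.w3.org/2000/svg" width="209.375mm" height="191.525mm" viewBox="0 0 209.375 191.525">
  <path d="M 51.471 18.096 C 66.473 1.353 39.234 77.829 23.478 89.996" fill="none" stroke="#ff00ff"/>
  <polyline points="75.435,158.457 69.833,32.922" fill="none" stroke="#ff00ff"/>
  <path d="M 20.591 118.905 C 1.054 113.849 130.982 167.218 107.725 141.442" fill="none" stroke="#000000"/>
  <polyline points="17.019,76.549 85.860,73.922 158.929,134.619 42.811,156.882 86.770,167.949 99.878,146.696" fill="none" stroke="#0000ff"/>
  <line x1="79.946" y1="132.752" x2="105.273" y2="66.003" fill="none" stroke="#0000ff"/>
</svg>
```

G21
G90
G0 X51.471 Y173.429
M3 S665
G1 X54.382 Y164.933 F2123
G1 X41.072 Y129.298 F2123
G1 X23.478 Y101.529 F2123
M5
G0 X75.435 Y33.068
M3 S665
G1 X69.833 Y158.603 F2123
M5
G0 X20.591 Y72.620
M3 S753
G1 X39.666 Y63.296 F1007
G1 X91.130 Y45.593 F1007
G1 X107.725 Y50.083 F1007
M5
G0 X17.019 Y114.976
M3 S327
G1 X85.860 Y117.603 F2606
G1 X158.929 Y56.906 F2606
G1 X42.811 Y34.643 F2606
G1 X86.770 Y23.576 F2606
G1 X99.878 Y44.829 F2606
M5
G0 X79.946 Y58.773
M3 S327
G1 X105.273 Y125.522 F2606
M5
G0 X0.000 Y0.000

1 u = 1 mm; y_m = 191.525 − y.

[1] `<path>` cubic bezier, #ff00ff→score S665 F2123: (51.471,173.429) → (54.382,164.933) → (41.072,129.298) → (23.478,101.529)

[2] `<polyline>` line segment, #ff00ff→score S665 F2123: (75.435,33.068) → (69.833,158.603)

[3] `<path>` cubic bezier, #000000→cut S753 F1007: (20.591,72.620) → (39.666,63.296) → (91.130,45.593) → (107.725,50.083)

[4] `<polyline>` open polyline, #0000ff→engrave S327 F2606: (17.019,114.976) → (85.860,117.603) → (158.929,56.906) → (42.811,34.643) → (86.770,23.576) → (99.878,44.829)

[5] `<line>` line segment, #0000ff→engrave S327 F2606: (79.946,58.773) → (105.273,125.522)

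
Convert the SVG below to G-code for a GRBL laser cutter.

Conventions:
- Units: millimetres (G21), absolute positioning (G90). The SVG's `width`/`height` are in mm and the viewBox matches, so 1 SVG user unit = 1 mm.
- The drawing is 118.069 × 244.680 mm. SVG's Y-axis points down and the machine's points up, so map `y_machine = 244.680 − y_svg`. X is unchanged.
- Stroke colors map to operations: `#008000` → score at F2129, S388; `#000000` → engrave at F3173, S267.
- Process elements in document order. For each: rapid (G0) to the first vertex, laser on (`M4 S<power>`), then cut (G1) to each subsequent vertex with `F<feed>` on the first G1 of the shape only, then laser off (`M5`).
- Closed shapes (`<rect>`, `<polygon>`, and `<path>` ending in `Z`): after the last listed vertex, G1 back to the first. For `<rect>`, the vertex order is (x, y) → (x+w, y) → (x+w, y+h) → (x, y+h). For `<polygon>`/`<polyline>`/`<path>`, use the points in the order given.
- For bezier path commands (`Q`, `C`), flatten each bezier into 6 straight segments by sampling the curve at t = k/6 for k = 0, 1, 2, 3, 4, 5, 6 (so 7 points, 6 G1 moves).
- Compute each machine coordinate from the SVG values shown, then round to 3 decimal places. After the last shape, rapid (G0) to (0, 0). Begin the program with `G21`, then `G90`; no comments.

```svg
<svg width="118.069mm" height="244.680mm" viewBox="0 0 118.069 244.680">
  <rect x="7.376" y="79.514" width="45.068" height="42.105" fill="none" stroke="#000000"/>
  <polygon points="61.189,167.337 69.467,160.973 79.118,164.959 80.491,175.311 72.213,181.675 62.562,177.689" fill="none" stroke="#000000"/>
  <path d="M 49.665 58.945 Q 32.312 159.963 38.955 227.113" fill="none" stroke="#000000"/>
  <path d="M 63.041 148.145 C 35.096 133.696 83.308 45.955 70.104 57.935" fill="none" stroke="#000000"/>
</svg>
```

G21
G90
G0 X7.376 Y165.166
M4 S267
G1 X52.444 Y165.166 F3173
G1 X52.444 Y123.061
G1 X7.376 Y123.061
G1 X7.376 Y165.166
M5
G0 X61.189 Y77.343
M4 S267
G1 X69.467 Y83.707 F3173
G1 X79.118 Y79.721
G1 X80.491 Y69.369
G1 X72.213 Y63.005
G1 X62.562 Y66.991
G1 X61.189 Y77.343
M5
G0 X49.665 Y185.735
M4 S267
G1 X44.547 Y153.003 F3173
G1 X40.763 Y122.153
G1 X38.311 Y93.184
G1 X37.193 Y66.097
G1 X37.407 Y40.891
G1 X38.955 Y17.567
M5
G0 X63.041 Y96.535
M4 S267
G1 X54.778 Y109.066 F3173
G1 X55.386 Y129.007
G1 X61.045 Y151.551
G1 X67.931 Y171.893
G1 X72.225 Y185.226
G1 X70.104 Y186.745
M5
G0 X0.000 Y0.000

1 u = 1 mm; y_m = 244.680 − y.

[1] `<rect>` rectangle, #000000→engrave S267 F3173: (7.376,165.166) → (52.444,165.166) → (52.444,123.061) → (7.376,123.061) → (7.376,165.166) (closed)

[2] `<polygon>` regular polygon, #000000→engrave S267 F3173: (61.189,77.343) → (69.467,83.707) → (79.118,79.721) → (80.491,69.369) → (72.213,63.005) → (62.562,66.991) → (61.189,77.343) (closed)

[3] `<path>` quadratic bezier, #000000→engrave S267 F3173: (49.665,185.735) → (44.547,153.003) → (40.763,122.153) → (38.311,93.184) → (37.193,66.097) → (37.407,40.891) → (38.955,17.567)

[4] `<path>` cubic bezier, #000000→engrave S267 F3173: (63.041,96.535) → (54.778,109.066) → (55.386,129.007) → (61.045,151.551) → (67.931,171.893) → (72.225,185.226) → (70.104,186.745)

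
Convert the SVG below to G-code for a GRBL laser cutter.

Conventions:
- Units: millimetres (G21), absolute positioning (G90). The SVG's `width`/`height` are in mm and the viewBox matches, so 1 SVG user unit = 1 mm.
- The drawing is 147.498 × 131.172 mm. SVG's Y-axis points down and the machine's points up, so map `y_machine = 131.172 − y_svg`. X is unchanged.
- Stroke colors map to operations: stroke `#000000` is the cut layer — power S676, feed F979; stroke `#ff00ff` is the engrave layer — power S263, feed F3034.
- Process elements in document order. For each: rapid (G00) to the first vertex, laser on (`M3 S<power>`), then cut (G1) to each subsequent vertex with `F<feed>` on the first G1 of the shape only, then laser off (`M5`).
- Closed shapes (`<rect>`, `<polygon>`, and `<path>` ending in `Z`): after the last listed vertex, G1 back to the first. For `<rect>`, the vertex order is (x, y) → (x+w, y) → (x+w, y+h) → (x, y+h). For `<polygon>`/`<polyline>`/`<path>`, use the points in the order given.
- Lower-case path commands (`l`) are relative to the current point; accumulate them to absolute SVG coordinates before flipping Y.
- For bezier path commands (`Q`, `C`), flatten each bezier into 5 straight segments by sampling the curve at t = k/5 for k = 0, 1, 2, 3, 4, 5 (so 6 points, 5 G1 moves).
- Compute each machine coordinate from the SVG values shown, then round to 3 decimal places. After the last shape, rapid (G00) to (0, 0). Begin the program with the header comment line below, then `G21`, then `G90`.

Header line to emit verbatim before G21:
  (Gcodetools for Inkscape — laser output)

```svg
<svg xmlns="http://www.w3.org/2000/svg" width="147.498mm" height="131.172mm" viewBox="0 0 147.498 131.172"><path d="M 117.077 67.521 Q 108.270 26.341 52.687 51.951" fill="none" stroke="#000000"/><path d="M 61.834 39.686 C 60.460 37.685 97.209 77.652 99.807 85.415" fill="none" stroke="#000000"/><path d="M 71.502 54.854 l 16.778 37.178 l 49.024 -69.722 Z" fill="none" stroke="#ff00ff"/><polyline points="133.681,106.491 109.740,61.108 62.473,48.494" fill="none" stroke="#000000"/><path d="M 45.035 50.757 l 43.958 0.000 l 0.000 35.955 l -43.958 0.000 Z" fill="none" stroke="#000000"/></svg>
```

viewBox `0 0 147.498 131.172` with mm width/height → 1 unit = 1 mm. Flip: y_m = 131.172 − y_svg.

**Shape 1** — `<path>` quadratic bezier, stroke `#000000` → cut (S676, F979). Control points (SVG): P0=(117.077,67.521), P1=(108.270,26.341), P2=(52.687,51.951); sampled at t=k/5. Machine vertices: (117.077,63.651) → (111.683,77.451) → (102.547,85.909) → (89.669,89.023) → (73.049,86.793) → (52.687,79.221). Open path.

**Shape 2** — `<path>` cubic bezier, stroke `#000000` → cut (S676, F979). Control points (SVG): P0=(61.834,39.686), P1=(60.460,37.685), P2=(97.209,77.652), P3=(99.807,85.415); sampled at t=k/5. Machine vertices: (61.834,91.486) → (65.006,88.244) → (73.859,78.490) → (84.922,65.784) → (94.728,53.686) → (99.807,45.757). Open path.

**Shape 3** — `<path>` closed polygon, stroke `#ff00ff` → engrave (S263, F3034). Machine vertices: (71.502,76.318) → (88.280,39.140) → (137.304,108.862) → (71.502,76.318). Closed: final G1 returns to the first vertex.

**Shape 4** — `<polyline>` open polyline, stroke `#000000` → cut (S676, F979). Machine vertices: (133.681,24.681) → (109.740,70.064) → (62.473,82.678). Open path.

**Shape 5** — `<path>` rectangle, stroke `#000000` → cut (S676, F979). Machine vertices: (45.035,80.415) → (88.993,80.415) → (88.993,44.460) → (45.035,44.460) → (45.035,80.415). Closed: final G1 returns to the first vertex.

(Gcodetools for Inkscape — laser output)
G21
G90
G00 X117.077 Y63.651
M3 S676
G1 X111.683 Y77.451 F979
G1 X102.547 Y85.909
G1 X89.669 Y89.023
G1 X73.049 Y86.793
G1 X52.687 Y79.221
M5
G00 X61.834 Y91.486
M3 S676
G1 X65.006 Y88.244 F979
G1 X73.859 Y78.490
G1 X84.922 Y65.784
G1 X94.728 Y53.686
G1 X99.807 Y45.757
M5
G00 X71.502 Y76.318
M3 S263
G1 X88.280 Y39.140 F3034
G1 X137.304 Y108.862
G1 X71.502 Y76.318
M5
G00 X133.681 Y24.681
M3 S676
G1 X109.740 Y70.064 F979
G1 X62.473 Y82.678
M5
G00 X45.035 Y80.415
M3 S676
G1 X88.993 Y80.415 F979
G1 X88.993 Y44.460
G1 X45.035 Y44.460
G1 X45.035 Y80.415
M5
G00 X0.000 Y0.000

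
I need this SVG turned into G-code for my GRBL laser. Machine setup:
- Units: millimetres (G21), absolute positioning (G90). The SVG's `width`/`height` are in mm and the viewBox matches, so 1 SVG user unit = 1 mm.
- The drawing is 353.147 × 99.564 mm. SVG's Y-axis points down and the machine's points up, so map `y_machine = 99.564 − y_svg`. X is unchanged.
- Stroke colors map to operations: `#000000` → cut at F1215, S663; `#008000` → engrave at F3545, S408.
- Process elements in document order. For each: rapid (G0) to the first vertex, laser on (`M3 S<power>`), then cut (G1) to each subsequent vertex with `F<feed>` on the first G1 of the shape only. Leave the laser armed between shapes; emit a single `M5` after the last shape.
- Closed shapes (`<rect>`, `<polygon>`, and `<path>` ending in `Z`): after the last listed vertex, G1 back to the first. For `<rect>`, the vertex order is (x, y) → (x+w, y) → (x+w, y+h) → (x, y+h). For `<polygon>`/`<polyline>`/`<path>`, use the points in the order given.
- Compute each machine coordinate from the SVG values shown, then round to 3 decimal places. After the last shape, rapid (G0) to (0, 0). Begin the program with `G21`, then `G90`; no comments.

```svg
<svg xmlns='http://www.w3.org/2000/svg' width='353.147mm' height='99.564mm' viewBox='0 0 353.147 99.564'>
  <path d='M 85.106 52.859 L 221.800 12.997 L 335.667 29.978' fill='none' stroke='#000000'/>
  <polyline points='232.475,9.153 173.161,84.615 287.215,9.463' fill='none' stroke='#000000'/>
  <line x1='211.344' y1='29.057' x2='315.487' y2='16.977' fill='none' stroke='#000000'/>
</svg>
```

1 u = 1 mm; y_m = 99.564 − y.

[1] `<path>` open polyline, #000000→cut S663 F1215: (85.106,46.705) → (221.800,86.567) → (335.667,69.586)

[2] `<polyline>` open polyline, #000000→cut S663 F1215: (232.475,90.411) → (173.161,14.949) → (287.215,90.101)

[3] `<line>` line segment, #000000→cut S663 F1215: (211.344,70.507) → (315.487,82.587)

G21
G90
G0 X85.106 Y46.705
M3 S663
G1 X221.800 Y86.567 F1215
G1 X335.667 Y69.586
G0 X232.475 Y90.411
M3 S663
G1 X173.161 Y14.949 F1215
G1 X287.215 Y90.101
G0 X211.344 Y70.507
M3 S663
G1 X315.487 Y82.587 F1215
M5
G0 X0.000 Y0.000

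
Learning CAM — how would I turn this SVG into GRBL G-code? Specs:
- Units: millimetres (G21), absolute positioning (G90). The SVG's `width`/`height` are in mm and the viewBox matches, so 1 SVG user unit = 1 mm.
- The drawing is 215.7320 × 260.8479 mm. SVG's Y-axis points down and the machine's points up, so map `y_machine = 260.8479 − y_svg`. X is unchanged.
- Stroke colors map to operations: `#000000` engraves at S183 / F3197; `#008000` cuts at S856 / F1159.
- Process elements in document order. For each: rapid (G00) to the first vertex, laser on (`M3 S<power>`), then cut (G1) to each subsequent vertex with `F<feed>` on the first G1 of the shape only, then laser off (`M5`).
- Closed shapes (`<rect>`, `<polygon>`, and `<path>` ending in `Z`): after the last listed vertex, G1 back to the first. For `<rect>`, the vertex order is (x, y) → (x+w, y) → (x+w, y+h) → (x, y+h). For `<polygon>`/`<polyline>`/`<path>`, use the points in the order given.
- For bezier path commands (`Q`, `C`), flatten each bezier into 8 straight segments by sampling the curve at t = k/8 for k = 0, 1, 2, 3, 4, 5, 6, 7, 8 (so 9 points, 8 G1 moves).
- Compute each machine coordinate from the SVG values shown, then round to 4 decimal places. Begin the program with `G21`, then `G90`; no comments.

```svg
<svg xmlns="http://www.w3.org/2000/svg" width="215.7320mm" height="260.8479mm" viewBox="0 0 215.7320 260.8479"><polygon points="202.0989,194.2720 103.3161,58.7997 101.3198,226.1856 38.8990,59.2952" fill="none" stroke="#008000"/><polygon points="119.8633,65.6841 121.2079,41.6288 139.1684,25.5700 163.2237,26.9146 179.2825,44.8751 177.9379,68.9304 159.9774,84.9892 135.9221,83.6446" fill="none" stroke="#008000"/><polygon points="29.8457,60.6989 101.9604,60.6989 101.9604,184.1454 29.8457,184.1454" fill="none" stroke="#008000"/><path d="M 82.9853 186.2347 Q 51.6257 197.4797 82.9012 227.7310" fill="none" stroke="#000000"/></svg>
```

Since the viewBox matches the mm dimensions, user units are millimetres directly. The only transform is the Y-flip y_m = 260.8479 − y_svg.

Shape 1 is a closed polygon drawn with `<polygon>`. Its stroke #008000 means cut at S856, F1159. After flipping Y the toolpath is (202.0989,66.5759) → (103.3161,202.0482) → (101.3198,34.6623) → (38.8990,201.5527) → (202.0989,66.5759), returning to the start.

Shape 2 is a regular polygon drawn with `<polygon>`. Its stroke #008000 means cut at S856, F1159. After flipping Y the toolpath is (119.8633,195.1638) → (121.2079,219.2191) → (139.1684,235.2779) → (163.2237,233.9333) → (179.2825,215.9728) → (177.9379,191.9175) → (159.9774,175.8587) → (135.9221,177.2033) → (119.8633,195.1638), returning to the start.

Shape 3 is a rectangle drawn with `<polygon>`. Its stroke #008000 means cut at S856, F1159. After flipping Y the toolpath is (29.8457,200.1490) → (101.9604,200.1490) → (101.9604,76.7025) → (29.8457,76.7025) → (29.8457,200.1490), returning to the start.

Shape 4 is a quadratic bezier drawn with `<path>`. Its stroke #000000 means engrave at S183, F3197. After flipping Y the toolpath is (82.9853,74.6132) → (76.1241,71.5050) → (71.2202,67.8028) → (68.2737,63.5067) → (67.2845,58.6166) → (68.2526,53.1326) → (71.1781,47.0547) → (76.0610,40.3828) → (82.9012,33.1169).

G21
G90
G00 X202.0989 Y66.5759
M3 S856
G1 X103.3161 Y202.0482 F1159
G1 X101.3198 Y34.6623
G1 X38.8990 Y201.5527
G1 X202.0989 Y66.5759
M5
G00 X119.8633 Y195.1638
M3 S856
G1 X121.2079 Y219.2191 F1159
G1 X139.1684 Y235.2779
G1 X163.2237 Y233.9333
G1 X179.2825 Y215.9728
G1 X177.9379 Y191.9175
G1 X159.9774 Y175.8587
G1 X135.9221 Y177.2033
G1 X119.8633 Y195.1638
M5
G00 X29.8457 Y200.1490
M3 S856
G1 X101.9604 Y200.1490 F1159
G1 X101.9604 Y76.7025
G1 X29.8457 Y76.7025
G1 X29.8457 Y200.1490
M5
G00 X82.9853 Y74.6132
M3 S183
G1 X76.1241 Y71.5050 F3197
G1 X71.2202 Y67.8028
G1 X68.2737 Y63.5067
G1 X67.2845 Y58.6166
G1 X68.2526 Y53.1326
G1 X71.1781 Y47.0547
G1 X76.0610 Y40.3828
G1 X82.9012 Y33.1169
M5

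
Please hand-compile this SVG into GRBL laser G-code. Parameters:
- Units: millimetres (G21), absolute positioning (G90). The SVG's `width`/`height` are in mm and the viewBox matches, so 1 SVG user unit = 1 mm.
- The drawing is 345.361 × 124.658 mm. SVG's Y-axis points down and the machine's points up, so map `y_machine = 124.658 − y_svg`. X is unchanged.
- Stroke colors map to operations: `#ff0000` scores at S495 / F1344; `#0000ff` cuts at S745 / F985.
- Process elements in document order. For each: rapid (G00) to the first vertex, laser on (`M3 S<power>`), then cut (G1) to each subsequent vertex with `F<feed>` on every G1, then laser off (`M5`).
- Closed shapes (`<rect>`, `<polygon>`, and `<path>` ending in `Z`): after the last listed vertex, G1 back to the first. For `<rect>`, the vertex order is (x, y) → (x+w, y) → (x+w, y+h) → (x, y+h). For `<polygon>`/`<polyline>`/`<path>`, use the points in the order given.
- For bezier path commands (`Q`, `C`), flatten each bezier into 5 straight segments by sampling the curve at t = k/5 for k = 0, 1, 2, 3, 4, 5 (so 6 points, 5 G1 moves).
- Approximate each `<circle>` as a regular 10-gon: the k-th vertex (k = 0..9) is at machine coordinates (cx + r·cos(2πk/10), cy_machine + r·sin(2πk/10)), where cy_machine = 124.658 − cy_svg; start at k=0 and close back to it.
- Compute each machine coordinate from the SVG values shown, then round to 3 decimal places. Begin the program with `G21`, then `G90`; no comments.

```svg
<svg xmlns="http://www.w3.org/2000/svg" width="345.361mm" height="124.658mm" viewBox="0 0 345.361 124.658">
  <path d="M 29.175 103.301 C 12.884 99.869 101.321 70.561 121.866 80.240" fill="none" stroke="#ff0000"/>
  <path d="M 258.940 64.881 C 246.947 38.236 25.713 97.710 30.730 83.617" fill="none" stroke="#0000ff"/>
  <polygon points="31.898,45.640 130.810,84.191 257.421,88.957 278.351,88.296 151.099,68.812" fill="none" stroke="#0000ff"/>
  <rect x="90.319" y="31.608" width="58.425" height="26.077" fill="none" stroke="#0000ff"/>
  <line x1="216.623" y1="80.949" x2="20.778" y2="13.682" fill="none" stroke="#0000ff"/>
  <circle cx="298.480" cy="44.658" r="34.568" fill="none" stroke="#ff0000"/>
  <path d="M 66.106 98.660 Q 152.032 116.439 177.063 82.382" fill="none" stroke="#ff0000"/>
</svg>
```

G21
G90
G00 X29.175 Y21.357
M3 S495
G1 X30.587 Y26.002 F1344
G1 X48.848 Y33.745 F1344
G1 X75.672 Y41.470 F1344
G1 X102.773 Y46.066 F1344
G1 X121.866 Y44.418 F1344
M5
G00 X258.940 Y59.777
M3 S745
G1 X230.119 Y66.707 F985
G1 X171.984 Y60.634 F985
G1 X105.439 Y49.222 F985
G1 X51.386 Y40.136 F985
G1 X30.730 Y41.041 F985
M5
G00 X31.898 Y79.018
M3 S745
G1 X130.810 Y40.467 F985
G1 X257.421 Y35.701 F985
G1 X278.351 Y36.362 F985
G1 X151.099 Y55.846 F985
G1 X31.898 Y79.018 F985
M5
G00 X90.319 Y93.050
M3 S745
G1 X148.744 Y93.050 F985
G1 X148.744 Y66.973 F985
G1 X90.319 Y66.973 F985
G1 X90.319 Y93.050 F985
M5
G00 X216.623 Y43.709
M3 S745
G1 X20.778 Y110.976 F985
M5
G00 X333.048 Y80.000
M3 S495
G1 X326.446 Y100.319 F1344
G1 X309.162 Y112.876 F1344
G1 X287.798 Y112.876 F1344
G1 X270.514 Y100.319 F1344
G1 X263.912 Y80.000 F1344
G1 X270.514 Y59.681 F1344
G1 X287.798 Y47.124 F1344
G1 X309.162 Y47.124 F1344
G1 X326.446 Y59.681 F1344
G1 X333.048 Y80.000 F1344
M5
G00 X66.106 Y25.998
M3 S495
G1 X98.041 Y20.960 F1344
G1 X125.104 Y20.069 F1344
G1 X147.295 Y23.324 F1344
G1 X164.615 Y30.727 F1344
G1 X177.063 Y42.276 F1344
M5

1 u = 1 mm; y_m = 124.658 − y.

[1] `<path>` cubic bezier, #ff0000→score S495 F1344: (29.175,21.357) → (30.587,26.002) → (48.848,33.745) → (75.672,41.470) → (102.773,46.066) → (121.866,44.418)

[2] `<path>` cubic bezier, #0000ff→cut S745 F985: (258.940,59.777) → (230.119,66.707) → (171.984,60.634) → (105.439,49.222) → (51.386,40.136) → (30.730,41.041)

[3] `<polygon>` closed polygon, #0000ff→cut S745 F985: (31.898,79.018) → (130.810,40.467) → (257.421,35.701) → (278.351,36.362) → (151.099,55.846) → (31.898,79.018) (closed)

[4] `<rect>` rectangle, #0000ff→cut S745 F985: (90.319,93.050) → (148.744,93.050) → (148.744,66.973) → (90.319,66.973) → (90.319,93.050) (closed)

[5] `<line>` line segment, #0000ff→cut S745 F985: (216.623,43.709) → (20.778,110.976)

[6] `<circle>` circle, #ff0000→score S495 F1344: (333.048,80.000) → (326.446,100.319) → (309.162,112.876) → (287.798,112.876) → (270.514,100.319) → (263.912,80.000) → (270.514,59.681) → (287.798,47.124) → (309.162,47.124) → (326.446,59.681) → (333.048,80.000) (closed)

[7] `<path>` quadratic bezier, #ff0000→score S495 F1344: (66.106,25.998) → (98.041,20.960) → (125.104,20.069) → (147.295,23.324) → (164.615,30.727) → (177.063,42.276)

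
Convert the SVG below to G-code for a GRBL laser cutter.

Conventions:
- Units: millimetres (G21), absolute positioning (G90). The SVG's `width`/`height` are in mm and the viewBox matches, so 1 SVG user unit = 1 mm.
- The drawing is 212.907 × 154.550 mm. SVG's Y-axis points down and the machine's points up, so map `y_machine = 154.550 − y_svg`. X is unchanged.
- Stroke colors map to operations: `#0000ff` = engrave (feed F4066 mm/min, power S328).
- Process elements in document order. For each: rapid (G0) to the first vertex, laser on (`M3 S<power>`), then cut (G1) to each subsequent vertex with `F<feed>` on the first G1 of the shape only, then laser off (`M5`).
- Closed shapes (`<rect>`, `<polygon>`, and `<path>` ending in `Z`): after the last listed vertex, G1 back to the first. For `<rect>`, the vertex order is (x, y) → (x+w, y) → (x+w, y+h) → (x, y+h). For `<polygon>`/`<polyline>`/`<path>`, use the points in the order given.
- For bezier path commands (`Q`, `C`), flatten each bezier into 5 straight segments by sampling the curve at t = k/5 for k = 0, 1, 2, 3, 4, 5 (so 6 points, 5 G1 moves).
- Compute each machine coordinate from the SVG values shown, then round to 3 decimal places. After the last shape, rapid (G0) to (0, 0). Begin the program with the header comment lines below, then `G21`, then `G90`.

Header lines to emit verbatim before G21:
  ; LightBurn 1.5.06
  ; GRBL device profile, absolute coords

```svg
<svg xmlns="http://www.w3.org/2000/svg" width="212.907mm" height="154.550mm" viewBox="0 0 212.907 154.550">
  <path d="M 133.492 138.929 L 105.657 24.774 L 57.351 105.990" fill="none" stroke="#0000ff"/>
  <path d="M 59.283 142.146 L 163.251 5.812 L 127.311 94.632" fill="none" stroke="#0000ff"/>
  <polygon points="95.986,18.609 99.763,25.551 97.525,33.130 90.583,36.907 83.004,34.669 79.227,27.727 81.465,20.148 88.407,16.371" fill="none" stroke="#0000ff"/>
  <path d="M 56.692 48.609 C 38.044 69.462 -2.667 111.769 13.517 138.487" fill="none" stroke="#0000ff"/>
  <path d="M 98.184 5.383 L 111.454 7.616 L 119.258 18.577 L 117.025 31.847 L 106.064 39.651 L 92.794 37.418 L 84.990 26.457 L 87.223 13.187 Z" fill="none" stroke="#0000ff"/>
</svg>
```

; LightBurn 1.5.06
; GRBL device profile, absolute coords
G21
G90
G0 X133.492 Y15.621
M3 S328
G1 X105.657 Y129.776 F4066
G1 X57.351 Y48.560
M5
G0 X59.283 Y12.404
M3 S328
G1 X163.251 Y148.738 F4066
G1 X127.311 Y59.918
M5
G0 X95.986 Y135.941
M3 S328
G1 X99.763 Y128.999 F4066
G1 X97.525 Y121.420
G1 X90.583 Y117.643
G1 X83.004 Y119.881
G1 X79.227 Y126.823
G1 X81.465 Y134.402
G1 X88.407 Y138.179
G1 X95.986 Y135.941
M5
G0 X56.692 Y105.941
M3 S328
G1 X43.487 Y91.151 F4066
G1 X28.777 Y72.990
G1 X16.352 Y53.237
G1 X10.002 Y33.668
G1 X13.517 Y16.063
M5
G0 X98.184 Y149.167
M3 S328
G1 X111.454 Y146.934 F4066
G1 X119.258 Y135.973
G1 X117.025 Y122.703
G1 X106.064 Y114.899
G1 X92.794 Y117.132
G1 X84.990 Y128.093
G1 X87.223 Y141.363
G1 X98.184 Y149.167
M5
G0 X0.000 Y0.000

Since the viewBox matches the mm dimensions, user units are millimetres directly. The only transform is the Y-flip y_m = 154.550 − y_svg.

Shape 1 is a open polyline drawn with `<path>`. Its stroke #0000ff means engrave at S328, F4066. After flipping Y the toolpath is (133.492,15.621) → (105.657,129.776) → (57.351,48.560).

Shape 2 is a open polyline drawn with `<path>`. Its stroke #0000ff means engrave at S328, F4066. After flipping Y the toolpath is (59.283,12.404) → (163.251,148.738) → (127.311,59.918).

Shape 3 is a regular polygon drawn with `<polygon>`. Its stroke #0000ff means engrave at S328, F4066. After flipping Y the toolpath is (95.986,135.941) → (99.763,128.999) → (97.525,121.420) → (90.583,117.643) → (83.004,119.881) → (79.227,126.823) → (81.465,134.402) → (88.407,138.179) → (95.986,135.941), returning to the start.

Shape 4 is a cubic bezier drawn with `<path>`. Its stroke #0000ff means engrave at S328, F4066. After flipping Y the toolpath is (56.692,105.941) → (43.487,91.151) → (28.777,72.990) → (16.352,53.237) → (10.002,33.668) → (13.517,16.063).

Shape 5 is a regular polygon drawn with `<path>`. Its stroke #0000ff means engrave at S328, F4066. After flipping Y the toolpath is (98.184,149.167) → (111.454,146.934) → (119.258,135.973) → (117.025,122.703) → (106.064,114.899) → (92.794,117.132) → (84.990,128.093) → (87.223,141.363) → (98.184,149.167), returning to the start.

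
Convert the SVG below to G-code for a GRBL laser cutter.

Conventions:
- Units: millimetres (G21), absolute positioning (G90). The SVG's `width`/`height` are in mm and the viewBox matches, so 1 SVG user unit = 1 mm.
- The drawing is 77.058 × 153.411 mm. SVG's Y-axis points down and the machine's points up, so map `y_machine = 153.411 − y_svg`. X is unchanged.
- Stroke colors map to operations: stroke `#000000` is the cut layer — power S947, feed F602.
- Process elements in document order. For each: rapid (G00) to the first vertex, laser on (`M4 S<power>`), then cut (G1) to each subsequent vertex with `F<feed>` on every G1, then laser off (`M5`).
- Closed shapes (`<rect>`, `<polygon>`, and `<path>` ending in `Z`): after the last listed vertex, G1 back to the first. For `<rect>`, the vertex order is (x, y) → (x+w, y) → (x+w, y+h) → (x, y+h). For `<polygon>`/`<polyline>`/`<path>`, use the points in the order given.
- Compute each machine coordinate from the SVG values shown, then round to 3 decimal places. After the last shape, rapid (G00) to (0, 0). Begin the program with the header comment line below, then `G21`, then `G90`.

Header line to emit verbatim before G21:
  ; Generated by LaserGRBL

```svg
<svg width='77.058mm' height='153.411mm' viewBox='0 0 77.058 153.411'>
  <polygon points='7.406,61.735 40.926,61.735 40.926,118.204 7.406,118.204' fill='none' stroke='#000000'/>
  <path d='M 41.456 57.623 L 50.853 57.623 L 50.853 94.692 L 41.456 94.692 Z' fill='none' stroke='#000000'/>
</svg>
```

1 u = 1 mm; y_m = 153.411 − y.

[1] `<polygon>` rectangle, #000000→cut S947 F602: (7.406,91.676) → (40.926,91.676) → (40.926,35.207) → (7.406,35.207) → (7.406,91.676) (closed)

[2] `<path>` rectangle, #000000→cut S947 F602: (41.456,95.788) → (50.853,95.788) → (50.853,58.719) → (41.456,58.719) → (41.456,95.788) (closed)

; Generated by LaserGRBL
G21
G90
G00 X7.406 Y91.676
M4 S947
G1 X40.926 Y91.676 F602
G1 X40.926 Y35.207 F602
G1 X7.406 Y35.207 F602
G1 X7.406 Y91.676 F602
M5
G00 X41.456 Y95.788
M4 S947
G1 X50.853 Y95.788 F602
G1 X50.853 Y58.719 F602
G1 X41.456 Y58.719 F602
G1 X41.456 Y95.788 F602
M5
G00 X0.000 Y0.000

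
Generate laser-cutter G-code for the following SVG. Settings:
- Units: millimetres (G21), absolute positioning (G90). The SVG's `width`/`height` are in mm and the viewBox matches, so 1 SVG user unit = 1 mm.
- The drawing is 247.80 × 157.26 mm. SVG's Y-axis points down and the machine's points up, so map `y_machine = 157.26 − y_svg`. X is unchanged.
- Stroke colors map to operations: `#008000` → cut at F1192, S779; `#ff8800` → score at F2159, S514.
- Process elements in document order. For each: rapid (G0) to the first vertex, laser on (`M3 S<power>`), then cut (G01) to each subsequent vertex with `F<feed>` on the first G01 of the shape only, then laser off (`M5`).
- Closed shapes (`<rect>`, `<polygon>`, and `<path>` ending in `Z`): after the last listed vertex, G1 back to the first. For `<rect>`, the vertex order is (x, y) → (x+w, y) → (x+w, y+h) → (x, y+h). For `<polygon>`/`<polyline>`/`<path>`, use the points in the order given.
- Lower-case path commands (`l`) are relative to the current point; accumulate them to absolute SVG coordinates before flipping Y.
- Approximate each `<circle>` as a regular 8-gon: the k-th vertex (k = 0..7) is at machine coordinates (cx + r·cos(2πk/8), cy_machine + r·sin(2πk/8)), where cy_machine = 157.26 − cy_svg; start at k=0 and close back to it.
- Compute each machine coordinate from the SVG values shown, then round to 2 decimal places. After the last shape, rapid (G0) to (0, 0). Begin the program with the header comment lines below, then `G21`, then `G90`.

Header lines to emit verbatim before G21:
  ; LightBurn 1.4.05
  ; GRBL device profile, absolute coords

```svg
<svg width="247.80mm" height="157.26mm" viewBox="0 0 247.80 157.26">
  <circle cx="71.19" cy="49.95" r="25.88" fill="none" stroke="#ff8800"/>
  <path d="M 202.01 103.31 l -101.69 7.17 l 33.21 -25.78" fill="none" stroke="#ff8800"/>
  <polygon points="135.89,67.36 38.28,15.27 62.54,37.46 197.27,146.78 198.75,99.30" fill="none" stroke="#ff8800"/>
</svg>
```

Since the viewBox matches the mm dimensions, user units are millimetres directly. The only transform is the Y-flip y_m = 157.26 − y_svg.

Shape 1 is a circle drawn with `<circle>`. Its stroke #ff8800 means score at S514, F2159. After flipping Y the toolpath is (97.07,107.31) → (89.49,125.61) → (71.19,133.19) → (52.89,125.61) → (45.31,107.31) → (52.89,89.01) → (71.19,81.43) → (89.49,89.01) → (97.07,107.31), returning to the start.

Shape 2 is a open polyline drawn with `<path>`. Its stroke #ff8800 means score at S514, F2159. After flipping Y the toolpath is (202.01,53.95) → (100.32,46.78) → (133.53,72.56).

Shape 3 is a closed polygon drawn with `<polygon>`. Its stroke #ff8800 means score at S514, F2159. After flipping Y the toolpath is (135.89,89.90) → (38.28,141.99) → (62.54,119.80) → (197.27,10.48) → (198.75,57.96) → (135.89,89.90), returning to the start.

; LightBurn 1.4.05
; GRBL device profile, absolute coords
G21
G90
G0 X97.07 Y107.31
M3 S514
G01 X89.49 Y125.61 F2159
G01 X71.19 Y133.19
G01 X52.89 Y125.61
G01 X45.31 Y107.31
G01 X52.89 Y89.01
G01 X71.19 Y81.43
G01 X89.49 Y89.01
G01 X97.07 Y107.31
M5
G0 X202.01 Y53.95
M3 S514
G01 X100.32 Y46.78 F2159
G01 X133.53 Y72.56
M5
G0 X135.89 Y89.90
M3 S514
G01 X38.28 Y141.99 F2159
G01 X62.54 Y119.80
G01 X197.27 Y10.48
G01 X198.75 Y57.96
G01 X135.89 Y89.90
M5
G0 X0.00 Y0.00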